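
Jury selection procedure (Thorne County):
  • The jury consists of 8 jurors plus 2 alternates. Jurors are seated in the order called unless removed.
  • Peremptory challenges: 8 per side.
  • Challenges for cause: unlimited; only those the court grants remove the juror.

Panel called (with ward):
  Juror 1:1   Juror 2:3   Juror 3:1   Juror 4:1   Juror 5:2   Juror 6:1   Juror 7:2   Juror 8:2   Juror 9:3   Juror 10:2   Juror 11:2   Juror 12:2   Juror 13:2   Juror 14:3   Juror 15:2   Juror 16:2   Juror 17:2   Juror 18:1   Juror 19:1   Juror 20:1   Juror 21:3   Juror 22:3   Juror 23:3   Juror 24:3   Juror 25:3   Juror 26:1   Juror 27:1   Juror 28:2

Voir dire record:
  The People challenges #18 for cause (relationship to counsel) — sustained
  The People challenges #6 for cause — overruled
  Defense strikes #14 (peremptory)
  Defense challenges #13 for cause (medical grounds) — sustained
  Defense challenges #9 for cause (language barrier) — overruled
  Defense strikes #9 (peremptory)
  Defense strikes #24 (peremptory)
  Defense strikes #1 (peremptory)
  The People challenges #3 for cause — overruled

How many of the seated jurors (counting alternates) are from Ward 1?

3

Removed: #1, #9, #13, #14, #18, #24.
Seated (10 incl. alternates): #2, #3, #4, #5, #6, #7, #8, #10, #11, #12.
Of those, in Ward 1: #3, #4, #6 → 3.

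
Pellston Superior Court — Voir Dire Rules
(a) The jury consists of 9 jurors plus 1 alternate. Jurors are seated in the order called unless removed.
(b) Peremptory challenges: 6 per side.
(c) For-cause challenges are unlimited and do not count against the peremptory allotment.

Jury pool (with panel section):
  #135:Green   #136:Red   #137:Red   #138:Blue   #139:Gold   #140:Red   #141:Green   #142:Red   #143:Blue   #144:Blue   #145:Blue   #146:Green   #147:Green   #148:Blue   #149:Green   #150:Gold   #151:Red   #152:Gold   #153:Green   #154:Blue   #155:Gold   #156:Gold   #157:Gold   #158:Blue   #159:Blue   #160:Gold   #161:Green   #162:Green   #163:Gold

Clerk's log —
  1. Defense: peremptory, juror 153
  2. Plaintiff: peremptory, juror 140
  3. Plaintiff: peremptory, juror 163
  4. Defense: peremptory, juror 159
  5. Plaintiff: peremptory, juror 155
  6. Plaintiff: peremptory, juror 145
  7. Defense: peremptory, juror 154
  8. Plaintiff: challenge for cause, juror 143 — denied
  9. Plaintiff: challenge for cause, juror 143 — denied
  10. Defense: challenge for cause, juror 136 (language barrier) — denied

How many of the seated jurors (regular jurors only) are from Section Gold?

Removed: #140, #145, #153, #154, #155, #159, #163.
Seated jurors 1–9: #135, #136, #137, #138, #139, #141, #142, #143, #144 (alternates #146 not counted).
Of those, in Section Gold: #139 → 1.

1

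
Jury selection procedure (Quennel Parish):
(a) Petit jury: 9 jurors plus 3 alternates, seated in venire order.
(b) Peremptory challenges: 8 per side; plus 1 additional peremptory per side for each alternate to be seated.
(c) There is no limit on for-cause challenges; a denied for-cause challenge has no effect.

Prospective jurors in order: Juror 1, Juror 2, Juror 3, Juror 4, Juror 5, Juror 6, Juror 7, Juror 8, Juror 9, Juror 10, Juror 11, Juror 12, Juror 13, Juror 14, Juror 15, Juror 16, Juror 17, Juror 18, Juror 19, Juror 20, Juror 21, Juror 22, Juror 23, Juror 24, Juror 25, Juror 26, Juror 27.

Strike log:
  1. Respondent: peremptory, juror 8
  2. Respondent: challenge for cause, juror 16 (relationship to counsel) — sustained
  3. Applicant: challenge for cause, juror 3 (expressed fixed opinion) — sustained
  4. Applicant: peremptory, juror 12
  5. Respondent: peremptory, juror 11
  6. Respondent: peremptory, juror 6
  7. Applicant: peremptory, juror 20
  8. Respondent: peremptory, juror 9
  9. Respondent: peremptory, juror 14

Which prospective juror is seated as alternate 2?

Removed: #3, #6, #8, #9, #11, #12, #14, #16, #20.
Seating in order: seats 1–9 → #1, #2, #4, #5, #7, #10, #13, #15, #17; alternates → #18, #19, #21.
So alternate 2 is #19.

19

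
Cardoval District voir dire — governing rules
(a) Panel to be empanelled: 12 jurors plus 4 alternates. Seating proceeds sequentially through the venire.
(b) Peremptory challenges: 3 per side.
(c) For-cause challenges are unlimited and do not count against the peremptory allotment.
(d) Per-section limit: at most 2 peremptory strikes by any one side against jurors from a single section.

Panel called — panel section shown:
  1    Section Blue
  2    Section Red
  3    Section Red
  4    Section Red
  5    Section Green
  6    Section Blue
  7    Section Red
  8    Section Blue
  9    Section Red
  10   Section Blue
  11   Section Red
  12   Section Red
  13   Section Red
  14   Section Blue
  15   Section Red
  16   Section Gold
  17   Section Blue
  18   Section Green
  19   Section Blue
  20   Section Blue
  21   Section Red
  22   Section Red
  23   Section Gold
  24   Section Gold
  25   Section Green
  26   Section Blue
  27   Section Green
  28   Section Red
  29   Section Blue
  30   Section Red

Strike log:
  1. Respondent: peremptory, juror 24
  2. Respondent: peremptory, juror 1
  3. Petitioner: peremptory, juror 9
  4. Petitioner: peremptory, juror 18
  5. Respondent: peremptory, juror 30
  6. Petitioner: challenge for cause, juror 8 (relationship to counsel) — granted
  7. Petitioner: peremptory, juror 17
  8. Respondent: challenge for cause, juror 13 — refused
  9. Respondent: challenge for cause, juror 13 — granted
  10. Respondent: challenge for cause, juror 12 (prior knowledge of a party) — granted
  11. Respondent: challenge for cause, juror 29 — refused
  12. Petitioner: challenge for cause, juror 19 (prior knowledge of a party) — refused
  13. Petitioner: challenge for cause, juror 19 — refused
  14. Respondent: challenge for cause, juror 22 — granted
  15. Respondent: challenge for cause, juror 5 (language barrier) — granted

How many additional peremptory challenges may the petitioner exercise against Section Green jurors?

Petitioner peremptories so far: #9, #18, #17 — 3 of 3 used, 0 left overall.
Against Section Green: #18 — 1 used; per-section cap 2 leaves 1.
Binding limit: min(0, 1) = 0.

0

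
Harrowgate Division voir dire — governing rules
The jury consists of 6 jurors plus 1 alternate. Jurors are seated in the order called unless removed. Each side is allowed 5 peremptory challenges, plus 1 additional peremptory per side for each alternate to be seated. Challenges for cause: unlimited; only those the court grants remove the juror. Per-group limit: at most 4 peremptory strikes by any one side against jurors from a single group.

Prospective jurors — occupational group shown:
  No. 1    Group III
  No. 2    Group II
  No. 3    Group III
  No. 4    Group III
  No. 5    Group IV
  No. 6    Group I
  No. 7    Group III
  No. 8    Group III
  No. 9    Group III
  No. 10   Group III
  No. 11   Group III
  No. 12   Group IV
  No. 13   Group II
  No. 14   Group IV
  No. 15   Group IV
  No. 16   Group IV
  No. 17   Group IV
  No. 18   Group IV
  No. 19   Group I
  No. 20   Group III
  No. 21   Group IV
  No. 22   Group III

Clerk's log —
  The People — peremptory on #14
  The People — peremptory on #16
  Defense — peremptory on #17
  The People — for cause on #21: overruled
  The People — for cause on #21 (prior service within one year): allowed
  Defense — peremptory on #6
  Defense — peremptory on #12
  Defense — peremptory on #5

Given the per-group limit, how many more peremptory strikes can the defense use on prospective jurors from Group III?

2

Defense peremptories so far: #17, #6, #12, #5 — 4 of 6 used, 2 left overall.
Against Group III: none yet — per-group cap 4 leaves 4.
Binding limit: min(2, 4) = 2.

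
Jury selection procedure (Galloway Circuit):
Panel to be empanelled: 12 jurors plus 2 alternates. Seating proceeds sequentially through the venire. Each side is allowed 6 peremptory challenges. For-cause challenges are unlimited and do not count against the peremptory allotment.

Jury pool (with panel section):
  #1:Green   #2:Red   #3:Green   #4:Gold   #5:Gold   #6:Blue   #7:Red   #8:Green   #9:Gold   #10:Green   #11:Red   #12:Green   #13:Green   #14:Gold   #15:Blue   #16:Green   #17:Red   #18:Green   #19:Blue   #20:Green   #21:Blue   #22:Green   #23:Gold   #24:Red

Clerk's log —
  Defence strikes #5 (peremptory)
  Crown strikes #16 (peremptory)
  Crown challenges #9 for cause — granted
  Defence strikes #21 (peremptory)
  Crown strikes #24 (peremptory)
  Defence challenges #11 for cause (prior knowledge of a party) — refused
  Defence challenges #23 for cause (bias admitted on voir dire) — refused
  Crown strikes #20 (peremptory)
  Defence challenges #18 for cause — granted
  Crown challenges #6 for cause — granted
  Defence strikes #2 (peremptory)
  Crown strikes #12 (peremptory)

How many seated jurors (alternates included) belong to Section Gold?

3

Removed: #2, #5, #6, #9, #12, #16, #18, #20, #21, #24.
Seated (14 incl. alternates): #1, #3, #4, #7, #8, #10, #11, #13, #14, #15, #17, #19, #22, #23.
Of those, in Section Gold: #4, #14, #23 → 3.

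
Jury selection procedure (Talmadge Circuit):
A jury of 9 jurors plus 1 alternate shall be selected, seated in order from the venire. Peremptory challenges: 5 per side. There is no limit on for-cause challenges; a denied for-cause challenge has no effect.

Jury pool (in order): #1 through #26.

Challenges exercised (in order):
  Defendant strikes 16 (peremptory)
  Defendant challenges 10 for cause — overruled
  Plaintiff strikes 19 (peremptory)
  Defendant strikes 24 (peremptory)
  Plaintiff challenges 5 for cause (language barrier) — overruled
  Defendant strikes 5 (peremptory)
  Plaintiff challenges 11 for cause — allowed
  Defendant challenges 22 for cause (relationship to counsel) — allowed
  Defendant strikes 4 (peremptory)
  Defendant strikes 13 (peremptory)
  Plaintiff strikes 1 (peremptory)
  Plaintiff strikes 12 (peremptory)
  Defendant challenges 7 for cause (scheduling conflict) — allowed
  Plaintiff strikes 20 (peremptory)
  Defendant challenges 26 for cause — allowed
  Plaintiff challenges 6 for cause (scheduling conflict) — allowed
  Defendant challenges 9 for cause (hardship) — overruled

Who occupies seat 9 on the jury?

18

Removed: #1, #4, #5, #6, #7, #11, #12, #13, #16, #19, #20, #22, #24, #26. (#9, #10 stay — for-cause denied.)
Seating in order: seats 1–9 → #2, #3, #8, #9, #10, #14, #15, #17, #18; alternates → #21.
So seat 9 is #18.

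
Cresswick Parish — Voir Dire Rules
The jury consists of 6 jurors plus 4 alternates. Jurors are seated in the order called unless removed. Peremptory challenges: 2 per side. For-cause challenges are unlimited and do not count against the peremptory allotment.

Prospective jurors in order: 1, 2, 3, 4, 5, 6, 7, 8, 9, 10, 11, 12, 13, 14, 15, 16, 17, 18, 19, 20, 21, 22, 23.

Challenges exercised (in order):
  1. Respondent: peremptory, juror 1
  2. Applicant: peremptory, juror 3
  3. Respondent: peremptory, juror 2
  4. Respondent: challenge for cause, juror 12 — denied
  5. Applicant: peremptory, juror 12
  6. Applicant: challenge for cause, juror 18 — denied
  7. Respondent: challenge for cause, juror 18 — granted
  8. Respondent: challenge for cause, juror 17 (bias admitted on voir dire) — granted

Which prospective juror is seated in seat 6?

9

Removed: #1, #2, #3, #12, #17, #18.
Filling seats in venire order through position 6: #4, #5, #6, #7, #8, #9.
So seat 6 is #9.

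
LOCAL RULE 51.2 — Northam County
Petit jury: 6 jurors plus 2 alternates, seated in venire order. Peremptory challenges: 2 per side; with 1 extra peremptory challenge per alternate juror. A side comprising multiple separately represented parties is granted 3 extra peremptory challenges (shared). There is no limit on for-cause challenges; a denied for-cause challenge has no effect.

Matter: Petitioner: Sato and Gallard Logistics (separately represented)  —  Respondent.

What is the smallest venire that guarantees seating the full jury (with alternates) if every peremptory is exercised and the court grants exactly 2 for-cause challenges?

Seats to fill: 6 + 2 alternates = 8.
Peremptories — Petitioner: 2 + 1×2 + 3 = 7; Respondent: 2 + 1×2 = 4; total 11.
For-cause removals: 2.
Minimum venire: 8 + 11 + 2 = 21.

21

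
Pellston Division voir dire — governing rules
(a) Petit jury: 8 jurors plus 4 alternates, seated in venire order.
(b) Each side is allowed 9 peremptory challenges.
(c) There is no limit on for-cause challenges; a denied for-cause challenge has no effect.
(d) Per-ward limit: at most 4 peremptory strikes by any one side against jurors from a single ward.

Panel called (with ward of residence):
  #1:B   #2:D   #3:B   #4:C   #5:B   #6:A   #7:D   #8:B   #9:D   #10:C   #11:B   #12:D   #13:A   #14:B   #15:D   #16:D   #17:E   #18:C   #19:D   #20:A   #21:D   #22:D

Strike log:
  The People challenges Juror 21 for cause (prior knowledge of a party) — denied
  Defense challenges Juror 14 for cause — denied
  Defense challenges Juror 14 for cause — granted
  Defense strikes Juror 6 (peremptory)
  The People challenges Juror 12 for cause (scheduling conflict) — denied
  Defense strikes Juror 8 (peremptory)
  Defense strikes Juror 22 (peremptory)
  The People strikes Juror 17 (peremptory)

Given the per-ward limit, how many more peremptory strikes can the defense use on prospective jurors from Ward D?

3

Defense peremptories so far: #6, #8, #22 — 3 of 9 used, 6 left overall.
Against Ward D: #22 — 1 used; per-ward cap 4 leaves 3.
Binding limit: min(6, 3) = 3.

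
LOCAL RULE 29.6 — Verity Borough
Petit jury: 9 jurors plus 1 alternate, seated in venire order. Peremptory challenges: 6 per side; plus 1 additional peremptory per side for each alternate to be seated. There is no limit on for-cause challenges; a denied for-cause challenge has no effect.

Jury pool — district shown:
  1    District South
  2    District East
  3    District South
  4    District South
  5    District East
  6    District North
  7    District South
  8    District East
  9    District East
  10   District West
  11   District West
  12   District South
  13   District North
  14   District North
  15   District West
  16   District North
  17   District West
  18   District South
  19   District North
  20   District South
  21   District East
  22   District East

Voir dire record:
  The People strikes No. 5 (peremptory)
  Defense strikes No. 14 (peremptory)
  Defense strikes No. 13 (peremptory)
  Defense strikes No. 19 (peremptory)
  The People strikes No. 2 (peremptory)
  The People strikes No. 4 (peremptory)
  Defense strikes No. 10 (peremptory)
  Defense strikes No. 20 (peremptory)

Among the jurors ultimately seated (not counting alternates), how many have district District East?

2

Removed: #2, #4, #5, #10, #13, #14, #19, #20.
Seated jurors 1–9: #1, #3, #6, #7, #8, #9, #11, #12, #15 (alternates #16 not counted).
Of those, in District East: #8, #9 → 2.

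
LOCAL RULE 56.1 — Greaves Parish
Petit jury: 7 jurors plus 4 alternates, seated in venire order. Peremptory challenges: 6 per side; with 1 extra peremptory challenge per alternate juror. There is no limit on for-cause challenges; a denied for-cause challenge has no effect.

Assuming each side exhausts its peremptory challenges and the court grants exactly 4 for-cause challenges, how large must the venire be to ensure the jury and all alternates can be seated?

Seats to fill: 7 + 4 alternates = 11.
Peremptories: 6 + 1×4 = 10 per side × 2 sides = 20.
For-cause removals: 4.
Minimum venire: 11 + 20 + 4 = 35.

35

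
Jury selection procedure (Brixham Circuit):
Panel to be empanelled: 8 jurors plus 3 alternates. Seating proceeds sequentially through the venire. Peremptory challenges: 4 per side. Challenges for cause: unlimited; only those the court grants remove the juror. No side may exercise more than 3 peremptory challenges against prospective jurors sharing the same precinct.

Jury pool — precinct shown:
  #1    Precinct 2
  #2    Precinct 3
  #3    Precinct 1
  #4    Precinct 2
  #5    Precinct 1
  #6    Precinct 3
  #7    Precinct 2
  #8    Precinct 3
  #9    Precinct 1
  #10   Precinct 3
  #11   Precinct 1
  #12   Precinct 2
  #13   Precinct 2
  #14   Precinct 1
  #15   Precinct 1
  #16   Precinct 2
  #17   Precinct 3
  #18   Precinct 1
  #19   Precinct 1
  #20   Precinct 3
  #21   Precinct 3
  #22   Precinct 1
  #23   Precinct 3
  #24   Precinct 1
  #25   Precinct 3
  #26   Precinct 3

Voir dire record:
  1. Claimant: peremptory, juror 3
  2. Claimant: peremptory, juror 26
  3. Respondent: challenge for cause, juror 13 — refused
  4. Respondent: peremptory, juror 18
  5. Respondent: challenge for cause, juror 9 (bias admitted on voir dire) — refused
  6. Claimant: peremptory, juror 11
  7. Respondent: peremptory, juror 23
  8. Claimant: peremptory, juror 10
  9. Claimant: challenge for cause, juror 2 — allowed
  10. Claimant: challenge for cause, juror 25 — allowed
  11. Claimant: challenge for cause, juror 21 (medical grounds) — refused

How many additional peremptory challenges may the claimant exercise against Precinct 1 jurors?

0

Claimant peremptories so far: #3, #26, #11, #10 — 4 of 4 used, 0 left overall.
Against Precinct 1: #3, #11 — 2 used; per-precinct cap 3 leaves 1.
Binding limit: min(0, 1) = 0.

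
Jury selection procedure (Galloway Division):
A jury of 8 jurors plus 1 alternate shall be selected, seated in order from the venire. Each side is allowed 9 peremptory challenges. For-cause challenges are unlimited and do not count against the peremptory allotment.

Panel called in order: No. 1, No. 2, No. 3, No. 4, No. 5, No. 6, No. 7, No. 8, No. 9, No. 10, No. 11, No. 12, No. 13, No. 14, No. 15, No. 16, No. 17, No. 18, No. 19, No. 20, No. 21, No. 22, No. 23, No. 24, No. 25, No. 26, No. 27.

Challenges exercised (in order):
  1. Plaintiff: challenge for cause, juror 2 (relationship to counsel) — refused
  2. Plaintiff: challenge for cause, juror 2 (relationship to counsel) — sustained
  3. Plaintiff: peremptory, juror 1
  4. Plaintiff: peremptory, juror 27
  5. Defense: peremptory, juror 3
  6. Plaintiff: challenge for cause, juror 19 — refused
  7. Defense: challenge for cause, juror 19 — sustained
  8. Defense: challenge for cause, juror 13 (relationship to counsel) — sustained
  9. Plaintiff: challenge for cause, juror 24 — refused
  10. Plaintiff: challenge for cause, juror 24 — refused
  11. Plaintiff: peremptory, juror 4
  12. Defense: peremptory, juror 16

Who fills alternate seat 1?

Removed: #1, #2, #3, #4, #13, #16, #19, #27. (#24 stays — for-cause denied.)
Seating in order: seats 1–8 → #5, #6, #7, #8, #9, #10, #11, #12; alternates → #14.
So alternate 1 is #14.

14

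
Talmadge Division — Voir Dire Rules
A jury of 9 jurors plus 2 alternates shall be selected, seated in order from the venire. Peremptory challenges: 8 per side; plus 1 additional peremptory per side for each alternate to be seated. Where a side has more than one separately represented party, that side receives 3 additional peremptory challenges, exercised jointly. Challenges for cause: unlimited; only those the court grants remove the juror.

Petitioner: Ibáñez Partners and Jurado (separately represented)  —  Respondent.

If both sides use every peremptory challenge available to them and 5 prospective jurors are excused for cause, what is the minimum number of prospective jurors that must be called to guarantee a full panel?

Seats to fill: 9 + 2 alternates = 11.
Peremptories — Petitioner: 8 + 1×2 + 3 = 13; Respondent: 8 + 1×2 = 10; total 23.
For-cause removals: 5.
Minimum venire: 11 + 23 + 5 = 39.

39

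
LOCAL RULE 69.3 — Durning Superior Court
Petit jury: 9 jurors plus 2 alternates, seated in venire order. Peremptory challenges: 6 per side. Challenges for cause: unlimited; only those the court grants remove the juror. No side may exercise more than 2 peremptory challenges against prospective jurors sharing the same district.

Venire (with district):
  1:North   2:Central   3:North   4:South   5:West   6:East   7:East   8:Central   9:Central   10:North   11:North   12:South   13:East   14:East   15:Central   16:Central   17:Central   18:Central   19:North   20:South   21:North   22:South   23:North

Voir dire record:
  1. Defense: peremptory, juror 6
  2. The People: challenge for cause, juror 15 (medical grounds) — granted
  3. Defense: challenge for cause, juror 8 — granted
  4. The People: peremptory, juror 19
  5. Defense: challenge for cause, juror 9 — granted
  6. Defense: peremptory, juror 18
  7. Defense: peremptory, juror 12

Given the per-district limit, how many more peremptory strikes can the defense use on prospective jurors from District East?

Defense peremptories so far: #6, #18, #12 — 3 of 6 used, 3 left overall.
Against District East: #6 — 1 used; per-district cap 2 leaves 1.
Binding limit: min(3, 1) = 1.

1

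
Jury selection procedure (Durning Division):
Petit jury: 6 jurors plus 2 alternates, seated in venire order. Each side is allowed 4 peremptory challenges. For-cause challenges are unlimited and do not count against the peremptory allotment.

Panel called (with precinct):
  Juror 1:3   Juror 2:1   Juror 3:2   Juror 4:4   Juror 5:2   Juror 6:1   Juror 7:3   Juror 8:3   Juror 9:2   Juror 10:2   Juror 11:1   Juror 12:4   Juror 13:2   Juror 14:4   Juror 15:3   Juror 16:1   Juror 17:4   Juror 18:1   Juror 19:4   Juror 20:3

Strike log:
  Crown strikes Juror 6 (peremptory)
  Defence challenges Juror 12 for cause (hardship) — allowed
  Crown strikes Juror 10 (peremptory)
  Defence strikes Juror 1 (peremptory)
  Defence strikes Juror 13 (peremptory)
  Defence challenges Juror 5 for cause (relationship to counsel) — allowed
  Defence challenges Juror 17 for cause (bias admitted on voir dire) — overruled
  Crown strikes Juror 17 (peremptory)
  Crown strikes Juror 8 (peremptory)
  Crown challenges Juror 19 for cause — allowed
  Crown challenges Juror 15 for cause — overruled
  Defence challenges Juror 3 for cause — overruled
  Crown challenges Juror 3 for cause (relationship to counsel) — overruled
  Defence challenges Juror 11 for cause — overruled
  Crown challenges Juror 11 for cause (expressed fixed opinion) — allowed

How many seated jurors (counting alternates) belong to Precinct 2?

2

Removed: #1, #5, #6, #8, #10, #11, #12, #13, #17, #19.
Seated (8 incl. alternates): #2, #3, #4, #7, #9, #14, #15, #16.
Of those, in Precinct 2: #3, #9 → 2.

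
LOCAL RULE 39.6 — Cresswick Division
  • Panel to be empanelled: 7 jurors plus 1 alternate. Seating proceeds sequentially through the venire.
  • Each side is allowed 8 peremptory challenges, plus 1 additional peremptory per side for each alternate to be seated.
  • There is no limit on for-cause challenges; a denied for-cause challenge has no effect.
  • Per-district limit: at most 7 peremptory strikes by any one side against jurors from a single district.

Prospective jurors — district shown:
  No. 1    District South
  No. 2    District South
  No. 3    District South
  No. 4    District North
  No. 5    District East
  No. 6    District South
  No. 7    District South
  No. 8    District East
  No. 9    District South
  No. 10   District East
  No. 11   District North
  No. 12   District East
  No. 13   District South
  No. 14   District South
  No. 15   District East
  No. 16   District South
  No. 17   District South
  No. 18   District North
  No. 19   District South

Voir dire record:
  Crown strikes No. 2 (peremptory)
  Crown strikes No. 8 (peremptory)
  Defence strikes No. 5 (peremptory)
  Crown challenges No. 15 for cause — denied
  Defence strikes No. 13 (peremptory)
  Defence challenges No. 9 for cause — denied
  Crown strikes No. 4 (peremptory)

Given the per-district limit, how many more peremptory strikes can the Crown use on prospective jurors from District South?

Crown peremptories so far: #2, #8, #4 — 3 of 9 used, 6 left overall.
Against District South: #2 — 1 used; per-district cap 7 leaves 6.
Binding limit: min(6, 6) = 6.

6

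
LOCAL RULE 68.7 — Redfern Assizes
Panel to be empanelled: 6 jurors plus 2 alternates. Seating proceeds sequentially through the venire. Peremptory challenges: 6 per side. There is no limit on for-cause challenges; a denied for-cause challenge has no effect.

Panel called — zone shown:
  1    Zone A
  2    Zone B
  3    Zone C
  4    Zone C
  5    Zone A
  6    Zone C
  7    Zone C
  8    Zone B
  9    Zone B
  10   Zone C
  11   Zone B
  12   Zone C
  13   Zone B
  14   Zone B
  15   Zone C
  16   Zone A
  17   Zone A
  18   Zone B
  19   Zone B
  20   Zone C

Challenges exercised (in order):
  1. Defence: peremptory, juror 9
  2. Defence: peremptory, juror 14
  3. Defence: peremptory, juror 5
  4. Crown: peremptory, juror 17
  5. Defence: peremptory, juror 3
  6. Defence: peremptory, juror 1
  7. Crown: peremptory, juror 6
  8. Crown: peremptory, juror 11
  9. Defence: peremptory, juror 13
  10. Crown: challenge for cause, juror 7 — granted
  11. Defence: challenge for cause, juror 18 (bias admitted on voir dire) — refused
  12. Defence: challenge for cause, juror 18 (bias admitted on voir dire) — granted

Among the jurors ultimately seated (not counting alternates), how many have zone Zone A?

Removed: #1, #3, #5, #6, #7, #9, #11, #13, #14, #17, #18.
Seated jurors 1–6: #2, #4, #8, #10, #12, #15 (alternates #16, #19 not counted).
None of those are in Zone A → 0.

0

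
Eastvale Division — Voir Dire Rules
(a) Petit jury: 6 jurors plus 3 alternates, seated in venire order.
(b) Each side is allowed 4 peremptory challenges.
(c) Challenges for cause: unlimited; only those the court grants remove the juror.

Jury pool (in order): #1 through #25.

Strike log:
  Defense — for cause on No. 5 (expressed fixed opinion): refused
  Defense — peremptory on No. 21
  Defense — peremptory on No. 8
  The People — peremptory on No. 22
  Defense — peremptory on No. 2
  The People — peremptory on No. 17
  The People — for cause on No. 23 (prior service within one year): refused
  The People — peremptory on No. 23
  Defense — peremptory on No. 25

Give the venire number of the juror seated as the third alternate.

11

Removed: #2, #8, #17, #21, #22, #23, #25. (#5 stays — for-cause denied.)
Seating in order: seats 1–6 → #1, #3, #4, #5, #6, #7; alternates → #9, #10, #11.
So alternate 3 is #11.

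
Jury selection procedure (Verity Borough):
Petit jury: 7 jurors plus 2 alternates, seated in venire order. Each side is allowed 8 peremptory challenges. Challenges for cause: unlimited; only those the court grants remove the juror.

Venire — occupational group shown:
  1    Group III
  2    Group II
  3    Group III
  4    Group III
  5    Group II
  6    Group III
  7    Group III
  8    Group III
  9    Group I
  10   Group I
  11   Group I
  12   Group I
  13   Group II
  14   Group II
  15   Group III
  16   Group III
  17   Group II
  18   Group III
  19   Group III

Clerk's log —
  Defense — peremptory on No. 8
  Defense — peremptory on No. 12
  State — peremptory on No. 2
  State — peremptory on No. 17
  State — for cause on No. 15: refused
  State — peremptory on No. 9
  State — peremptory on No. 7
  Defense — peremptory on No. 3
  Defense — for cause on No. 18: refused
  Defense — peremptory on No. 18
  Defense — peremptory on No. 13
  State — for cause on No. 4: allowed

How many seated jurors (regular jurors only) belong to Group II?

2

Removed: #2, #3, #4, #7, #8, #9, #12, #13, #17, #18.
Seated jurors 1–7: #1, #5, #6, #10, #11, #14, #15 (alternates #16, #19 not counted).
Of those, in Group II: #5, #14 → 2.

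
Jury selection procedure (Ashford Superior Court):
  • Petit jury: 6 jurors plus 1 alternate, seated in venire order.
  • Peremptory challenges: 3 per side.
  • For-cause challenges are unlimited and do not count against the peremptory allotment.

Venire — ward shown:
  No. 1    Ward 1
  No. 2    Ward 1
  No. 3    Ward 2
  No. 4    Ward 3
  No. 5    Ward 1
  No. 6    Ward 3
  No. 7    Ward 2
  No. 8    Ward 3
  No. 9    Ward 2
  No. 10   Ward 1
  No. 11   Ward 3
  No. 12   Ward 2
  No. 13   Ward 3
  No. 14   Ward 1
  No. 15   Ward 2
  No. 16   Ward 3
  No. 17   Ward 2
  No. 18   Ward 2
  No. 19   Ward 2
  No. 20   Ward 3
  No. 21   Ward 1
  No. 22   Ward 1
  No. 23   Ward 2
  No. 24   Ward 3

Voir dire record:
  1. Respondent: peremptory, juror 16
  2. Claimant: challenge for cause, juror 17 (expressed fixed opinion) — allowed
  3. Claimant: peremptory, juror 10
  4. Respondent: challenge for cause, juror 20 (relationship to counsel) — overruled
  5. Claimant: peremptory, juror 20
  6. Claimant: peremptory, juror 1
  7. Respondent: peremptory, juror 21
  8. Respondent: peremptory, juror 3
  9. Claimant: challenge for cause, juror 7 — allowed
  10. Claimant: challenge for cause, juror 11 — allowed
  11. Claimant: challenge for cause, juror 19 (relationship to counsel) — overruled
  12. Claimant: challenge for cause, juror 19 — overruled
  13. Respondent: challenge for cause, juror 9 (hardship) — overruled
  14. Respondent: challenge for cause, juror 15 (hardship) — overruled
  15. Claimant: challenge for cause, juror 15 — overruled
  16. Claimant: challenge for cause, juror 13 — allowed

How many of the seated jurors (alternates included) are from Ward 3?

3

Removed: #1, #3, #7, #10, #11, #13, #16, #17, #20, #21.
Seated (7 incl. alternates): #2, #4, #5, #6, #8, #9, #12.
Of those, in Ward 3: #4, #6, #8 → 3.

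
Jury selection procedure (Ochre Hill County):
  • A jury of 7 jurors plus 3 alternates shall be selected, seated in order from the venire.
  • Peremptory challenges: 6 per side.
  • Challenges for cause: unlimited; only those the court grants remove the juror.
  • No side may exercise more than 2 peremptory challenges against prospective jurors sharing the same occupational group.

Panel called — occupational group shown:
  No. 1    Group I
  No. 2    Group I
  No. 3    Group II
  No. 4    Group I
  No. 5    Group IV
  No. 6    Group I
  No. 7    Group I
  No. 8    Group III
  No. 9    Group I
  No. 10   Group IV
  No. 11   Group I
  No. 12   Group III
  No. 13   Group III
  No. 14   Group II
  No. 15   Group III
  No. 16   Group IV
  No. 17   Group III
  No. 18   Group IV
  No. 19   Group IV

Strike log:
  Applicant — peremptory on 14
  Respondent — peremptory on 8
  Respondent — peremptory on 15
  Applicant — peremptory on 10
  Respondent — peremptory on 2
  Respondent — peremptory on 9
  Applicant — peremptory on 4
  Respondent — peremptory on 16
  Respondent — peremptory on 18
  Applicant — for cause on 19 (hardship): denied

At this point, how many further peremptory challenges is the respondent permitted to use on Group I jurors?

0

Respondent peremptories so far: #8, #15, #2, #9, #16, #18 — 6 of 6 used, 0 left overall.
Against Group I: #2, #9 — 2 used; per-group cap 2 leaves 0.
Binding limit: min(0, 0) = 0.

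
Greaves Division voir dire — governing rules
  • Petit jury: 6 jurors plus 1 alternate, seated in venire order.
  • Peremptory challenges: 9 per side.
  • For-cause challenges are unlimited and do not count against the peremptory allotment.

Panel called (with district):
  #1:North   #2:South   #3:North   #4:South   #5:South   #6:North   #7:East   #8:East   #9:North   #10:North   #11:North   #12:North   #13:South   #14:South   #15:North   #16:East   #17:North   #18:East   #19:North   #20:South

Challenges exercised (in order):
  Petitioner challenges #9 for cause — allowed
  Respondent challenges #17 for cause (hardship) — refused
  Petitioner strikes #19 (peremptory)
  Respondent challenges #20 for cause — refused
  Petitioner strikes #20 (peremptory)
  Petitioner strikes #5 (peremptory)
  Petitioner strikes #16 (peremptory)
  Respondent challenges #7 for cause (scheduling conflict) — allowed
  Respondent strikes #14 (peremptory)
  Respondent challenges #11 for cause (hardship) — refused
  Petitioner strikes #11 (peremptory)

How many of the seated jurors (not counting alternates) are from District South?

Removed: #5, #7, #9, #11, #14, #16, #19, #20.
Seated jurors 1–6: #1, #2, #3, #4, #6, #8 (alternates #10 not counted).
Of those, in District South: #2, #4 → 2.

2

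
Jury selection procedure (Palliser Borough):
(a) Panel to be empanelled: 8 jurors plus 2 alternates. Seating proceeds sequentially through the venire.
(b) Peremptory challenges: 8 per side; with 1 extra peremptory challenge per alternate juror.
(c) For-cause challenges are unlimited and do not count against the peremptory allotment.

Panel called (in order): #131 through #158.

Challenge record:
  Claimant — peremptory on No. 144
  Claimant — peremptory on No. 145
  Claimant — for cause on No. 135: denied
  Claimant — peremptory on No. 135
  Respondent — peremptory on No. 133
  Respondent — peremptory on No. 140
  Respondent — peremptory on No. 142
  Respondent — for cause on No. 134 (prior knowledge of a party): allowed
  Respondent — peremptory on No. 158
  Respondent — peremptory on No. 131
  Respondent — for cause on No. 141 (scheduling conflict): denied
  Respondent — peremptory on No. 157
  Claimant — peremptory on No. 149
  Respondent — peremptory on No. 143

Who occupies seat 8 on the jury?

147

Removed: #131, #133, #134, #135, #140, #142, #143, #144, #145, #149, #157, #158. (#141 stays — for-cause denied.)
Seating in order: seats 1–8 → #132, #136, #137, #138, #139, #141, #146, #147; alternates → #148, #150.
So seat 8 is #147.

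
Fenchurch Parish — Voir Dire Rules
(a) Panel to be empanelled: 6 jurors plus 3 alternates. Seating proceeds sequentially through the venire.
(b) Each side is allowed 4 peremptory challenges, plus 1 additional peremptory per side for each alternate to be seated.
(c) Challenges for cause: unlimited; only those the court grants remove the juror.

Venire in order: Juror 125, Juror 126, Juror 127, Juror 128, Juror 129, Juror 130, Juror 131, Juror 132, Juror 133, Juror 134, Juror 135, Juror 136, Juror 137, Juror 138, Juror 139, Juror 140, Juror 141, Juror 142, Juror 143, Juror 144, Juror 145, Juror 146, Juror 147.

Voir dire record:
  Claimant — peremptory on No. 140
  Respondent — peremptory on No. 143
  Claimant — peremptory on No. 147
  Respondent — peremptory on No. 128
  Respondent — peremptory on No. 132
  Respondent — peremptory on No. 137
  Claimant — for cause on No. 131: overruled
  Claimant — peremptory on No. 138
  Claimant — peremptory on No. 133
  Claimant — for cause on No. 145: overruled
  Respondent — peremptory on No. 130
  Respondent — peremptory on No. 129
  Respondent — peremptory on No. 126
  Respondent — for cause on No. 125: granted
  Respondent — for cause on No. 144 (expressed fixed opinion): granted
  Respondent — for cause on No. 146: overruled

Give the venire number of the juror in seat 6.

Removed: #125, #126, #128, #129, #130, #132, #133, #137, #138, #140, #143, #144, #147. (#131, #145, #146 stay — for-cause denied.)
Seating in order: seats 1–6 → #127, #131, #134, #135, #136, #139; alternates → #141, #142, #145.
So seat 6 is #139.

139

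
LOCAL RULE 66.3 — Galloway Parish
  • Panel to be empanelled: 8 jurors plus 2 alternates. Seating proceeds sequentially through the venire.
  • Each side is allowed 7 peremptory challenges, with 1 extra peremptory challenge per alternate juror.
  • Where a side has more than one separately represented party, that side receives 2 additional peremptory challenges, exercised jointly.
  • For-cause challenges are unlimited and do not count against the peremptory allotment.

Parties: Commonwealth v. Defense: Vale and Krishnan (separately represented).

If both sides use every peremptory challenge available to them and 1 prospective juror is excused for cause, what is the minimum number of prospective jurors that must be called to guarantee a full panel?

Seats to fill: 8 + 2 alternates = 10.
Peremptories — Commonwealth: 7 + 1×2 = 9; Defense: 7 + 1×2 + 2 = 11; total 20.
For-cause removals: 1.
Minimum venire: 10 + 20 + 1 = 31.

31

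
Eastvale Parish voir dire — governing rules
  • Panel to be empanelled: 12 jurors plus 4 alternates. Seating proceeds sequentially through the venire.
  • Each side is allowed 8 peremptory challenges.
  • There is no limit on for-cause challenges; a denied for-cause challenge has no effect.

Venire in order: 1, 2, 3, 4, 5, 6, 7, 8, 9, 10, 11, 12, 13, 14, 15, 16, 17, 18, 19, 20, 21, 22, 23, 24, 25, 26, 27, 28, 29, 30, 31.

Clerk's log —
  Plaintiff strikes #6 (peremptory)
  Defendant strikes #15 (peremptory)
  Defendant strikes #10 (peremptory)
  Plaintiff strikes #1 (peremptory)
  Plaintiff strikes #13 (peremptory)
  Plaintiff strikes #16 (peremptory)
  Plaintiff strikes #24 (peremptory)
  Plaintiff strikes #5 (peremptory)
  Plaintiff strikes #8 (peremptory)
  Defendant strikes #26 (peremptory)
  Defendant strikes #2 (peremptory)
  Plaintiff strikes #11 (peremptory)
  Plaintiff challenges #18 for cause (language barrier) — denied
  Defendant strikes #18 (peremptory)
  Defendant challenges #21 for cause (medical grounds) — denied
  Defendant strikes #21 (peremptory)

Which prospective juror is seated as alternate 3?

Removed: #1, #2, #5, #6, #8, #10, #11, #13, #15, #16, #18, #21, #24, #26.
Seating in order: seats 1–12 → #3, #4, #7, #9, #12, #14, #17, #19, #20, #22, #23, #25; alternates → #27, #28, #29, #30.
So alternate 3 is #29.

29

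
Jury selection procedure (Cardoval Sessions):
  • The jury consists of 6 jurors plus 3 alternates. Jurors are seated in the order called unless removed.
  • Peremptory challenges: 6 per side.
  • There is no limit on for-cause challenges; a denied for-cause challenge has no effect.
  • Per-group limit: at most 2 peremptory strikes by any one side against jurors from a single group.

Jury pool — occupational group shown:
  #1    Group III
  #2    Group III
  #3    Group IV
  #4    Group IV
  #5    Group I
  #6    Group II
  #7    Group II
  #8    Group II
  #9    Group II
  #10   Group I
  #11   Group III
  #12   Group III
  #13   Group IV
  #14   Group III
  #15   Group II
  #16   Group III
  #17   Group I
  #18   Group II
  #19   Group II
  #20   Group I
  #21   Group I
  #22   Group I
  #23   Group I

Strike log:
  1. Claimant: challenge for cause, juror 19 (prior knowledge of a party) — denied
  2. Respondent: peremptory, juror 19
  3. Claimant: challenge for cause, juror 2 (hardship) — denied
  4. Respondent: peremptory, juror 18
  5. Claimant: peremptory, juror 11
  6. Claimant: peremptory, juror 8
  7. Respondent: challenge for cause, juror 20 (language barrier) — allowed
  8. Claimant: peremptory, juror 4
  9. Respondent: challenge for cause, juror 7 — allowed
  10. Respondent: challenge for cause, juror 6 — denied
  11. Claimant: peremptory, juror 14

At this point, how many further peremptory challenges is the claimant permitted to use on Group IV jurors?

1

Claimant peremptories so far: #11, #8, #4, #14 — 4 of 6 used, 2 left overall.
Against Group IV: #4 — 1 used; per-group cap 2 leaves 1.
Binding limit: min(2, 1) = 1.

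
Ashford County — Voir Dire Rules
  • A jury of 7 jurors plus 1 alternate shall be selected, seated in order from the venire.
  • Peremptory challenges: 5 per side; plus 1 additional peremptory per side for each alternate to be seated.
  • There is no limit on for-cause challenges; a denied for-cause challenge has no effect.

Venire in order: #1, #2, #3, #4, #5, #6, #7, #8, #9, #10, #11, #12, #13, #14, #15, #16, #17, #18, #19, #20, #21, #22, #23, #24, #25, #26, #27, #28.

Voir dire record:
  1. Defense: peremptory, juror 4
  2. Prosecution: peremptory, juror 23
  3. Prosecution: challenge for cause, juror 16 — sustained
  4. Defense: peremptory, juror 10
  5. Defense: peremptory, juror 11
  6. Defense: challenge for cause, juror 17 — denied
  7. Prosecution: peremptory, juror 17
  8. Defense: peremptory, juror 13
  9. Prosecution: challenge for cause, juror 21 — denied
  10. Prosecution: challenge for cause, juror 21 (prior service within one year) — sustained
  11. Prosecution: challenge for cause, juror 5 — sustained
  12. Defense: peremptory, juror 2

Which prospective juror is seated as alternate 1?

14

Removed: #2, #4, #5, #10, #11, #13, #16, #17, #21, #23.
Filling seats in venire order through position 8: #1, #3, #6, #7, #8, #9, #12, #14.
So alternate 1 is #14.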